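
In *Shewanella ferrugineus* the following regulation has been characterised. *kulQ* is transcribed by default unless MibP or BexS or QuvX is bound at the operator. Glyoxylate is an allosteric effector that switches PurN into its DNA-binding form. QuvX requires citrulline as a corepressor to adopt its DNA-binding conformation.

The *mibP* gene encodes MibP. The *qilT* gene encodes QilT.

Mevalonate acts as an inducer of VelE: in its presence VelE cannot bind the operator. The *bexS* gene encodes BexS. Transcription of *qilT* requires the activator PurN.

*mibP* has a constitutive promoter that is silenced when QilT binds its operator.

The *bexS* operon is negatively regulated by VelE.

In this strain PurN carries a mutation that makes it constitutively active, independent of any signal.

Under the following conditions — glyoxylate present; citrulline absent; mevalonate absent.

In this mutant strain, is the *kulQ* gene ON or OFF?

PurN is constitutively active in this strain.
No repressor is bound and PurN is active, so *qilT* is transcribed.
So QilT is produced and active.
With repressor QilT bound, *mibP* is not transcribed.
So MibP is not produced.
Mevalonate is absent, so VelE is active.
With repressor VelE bound, *bexS* is not transcribed.
So BexS is not produced.
Citrulline is absent, so QuvX is inactive.
With no repressor bound, *kulQ* is transcribed.

ON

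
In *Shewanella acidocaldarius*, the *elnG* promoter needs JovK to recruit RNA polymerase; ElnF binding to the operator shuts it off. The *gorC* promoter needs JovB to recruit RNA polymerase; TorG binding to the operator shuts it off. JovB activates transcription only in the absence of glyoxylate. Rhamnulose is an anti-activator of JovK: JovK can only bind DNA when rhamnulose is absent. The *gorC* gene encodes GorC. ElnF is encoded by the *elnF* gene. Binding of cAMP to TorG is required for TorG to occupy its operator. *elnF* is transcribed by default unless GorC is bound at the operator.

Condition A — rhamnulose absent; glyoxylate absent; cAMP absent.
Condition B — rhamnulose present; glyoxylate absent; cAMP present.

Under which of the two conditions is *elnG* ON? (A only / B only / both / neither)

Condition A:
Rhamnulose is absent, so JovK is active.
Glyoxylate is absent, so JovB is active.
cAMP is absent, so TorG is inactive.
No repressor is bound and JovB is active, so *gorC* is transcribed.
So GorC is produced and active.
With repressor GorC bound, *elnF* is not transcribed.
So ElnF is not produced.
No repressor is bound and JovK is active, so *elnG* is transcribed.
→ *elnG* is ON in A.
Condition B:
Rhamnulose is present, so JovK is inactive.
Glyoxylate is absent, so JovB is active.
cAMP is present, so TorG is active.
With repressor TorG bound, *gorC* is not transcribed.
So GorC is not produced.
With no repressor bound, *elnF* is transcribed.
So ElnF is produced and active.
With repressor ElnF bound, *elnG* is not transcribed.
→ *elnG* is OFF in B.

A only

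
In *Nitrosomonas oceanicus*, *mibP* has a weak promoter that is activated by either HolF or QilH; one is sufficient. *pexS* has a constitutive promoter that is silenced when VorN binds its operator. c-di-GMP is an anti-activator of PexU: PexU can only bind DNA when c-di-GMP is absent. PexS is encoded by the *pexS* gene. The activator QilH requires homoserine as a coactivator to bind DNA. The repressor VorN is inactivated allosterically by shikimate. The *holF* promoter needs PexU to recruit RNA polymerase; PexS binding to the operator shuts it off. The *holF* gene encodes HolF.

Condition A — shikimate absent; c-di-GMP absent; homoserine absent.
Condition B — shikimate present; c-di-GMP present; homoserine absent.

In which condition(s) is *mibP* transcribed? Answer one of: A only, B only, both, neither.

A only

Condition A:
Shikimate is absent, so VorN is active.
With repressor VorN bound, *pexS* is not transcribed.
So PexS is not produced.
c-di-GMP is absent, so PexU is active.
No repressor is bound and PexU is active, so *holF* is transcribed.
So HolF is produced and active.
Homoserine is absent, so QilH is inactive.
Activator HolF is present, so *mibP* is transcribed.
→ *mibP* is ON in A.
Condition B:
Shikimate is present, so VorN is inactive.
With no repressor bound, *pexS* is transcribed.
So PexS is produced and active.
c-di-GMP is present, so PexU is inactive.
With repressor PexS bound, *holF* is not transcribed.
So HolF is not produced.
Homoserine is absent, so QilH is inactive.
No activator is available at the *mibP* promoter, so *mibP* is not transcribed.
→ *mibP* is OFF in B.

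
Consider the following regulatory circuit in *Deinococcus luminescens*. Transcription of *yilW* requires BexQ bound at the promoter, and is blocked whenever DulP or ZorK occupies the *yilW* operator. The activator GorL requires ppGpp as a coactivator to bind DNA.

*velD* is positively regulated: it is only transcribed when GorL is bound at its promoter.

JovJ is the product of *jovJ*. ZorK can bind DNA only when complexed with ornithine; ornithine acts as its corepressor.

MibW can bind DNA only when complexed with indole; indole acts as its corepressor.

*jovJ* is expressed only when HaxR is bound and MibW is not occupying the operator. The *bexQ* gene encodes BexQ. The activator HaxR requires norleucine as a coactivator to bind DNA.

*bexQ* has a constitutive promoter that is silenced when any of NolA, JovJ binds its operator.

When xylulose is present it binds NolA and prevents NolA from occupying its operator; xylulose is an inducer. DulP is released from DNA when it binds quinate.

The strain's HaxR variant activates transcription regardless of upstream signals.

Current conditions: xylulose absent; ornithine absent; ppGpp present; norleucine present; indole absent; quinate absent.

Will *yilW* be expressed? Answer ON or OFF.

Quinate is absent, so DulP is active.
Ornithine is absent, so ZorK is inactive.
Xylulose is absent, so NolA is active.
Indole is absent, so MibW is inactive.
HaxR is constitutively active in this strain.
No repressor is bound and HaxR is active, so *jovJ* is transcribed.
So JovJ is produced and active.
With repressor NolA bound, *bexQ* is not transcribed.
So BexQ is not produced.
With repressor DulP bound, *yilW* is not transcribed.

OFF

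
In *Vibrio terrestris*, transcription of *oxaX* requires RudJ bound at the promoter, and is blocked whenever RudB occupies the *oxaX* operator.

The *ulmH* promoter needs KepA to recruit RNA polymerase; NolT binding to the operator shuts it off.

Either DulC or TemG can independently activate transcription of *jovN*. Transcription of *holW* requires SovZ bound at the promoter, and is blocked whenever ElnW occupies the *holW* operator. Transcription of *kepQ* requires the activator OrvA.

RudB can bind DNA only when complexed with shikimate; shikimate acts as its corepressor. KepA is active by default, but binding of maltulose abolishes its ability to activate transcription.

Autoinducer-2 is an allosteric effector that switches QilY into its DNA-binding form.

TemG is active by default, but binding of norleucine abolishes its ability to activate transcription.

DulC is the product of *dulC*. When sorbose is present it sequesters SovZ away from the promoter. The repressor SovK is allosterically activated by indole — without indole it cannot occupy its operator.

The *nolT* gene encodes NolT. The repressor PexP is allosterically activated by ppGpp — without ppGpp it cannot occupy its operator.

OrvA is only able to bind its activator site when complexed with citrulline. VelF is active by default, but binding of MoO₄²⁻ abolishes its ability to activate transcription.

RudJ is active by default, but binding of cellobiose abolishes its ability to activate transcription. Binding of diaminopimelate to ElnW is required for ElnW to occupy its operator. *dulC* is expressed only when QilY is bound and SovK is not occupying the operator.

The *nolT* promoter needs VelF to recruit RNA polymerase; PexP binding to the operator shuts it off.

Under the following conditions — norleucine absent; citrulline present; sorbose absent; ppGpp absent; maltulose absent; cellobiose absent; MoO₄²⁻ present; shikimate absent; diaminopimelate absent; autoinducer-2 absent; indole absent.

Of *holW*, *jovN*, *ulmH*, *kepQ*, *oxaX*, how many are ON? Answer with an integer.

5

Diaminopimelate is absent, so ElnW is inactive.
Sorbose is absent, so SovZ is active.
No repressor is bound and SovZ is active, so *holW* is transcribed.
→ *holW* is ON.
Indole is absent, so SovK is inactive.
Autoinducer-2 is absent, so QilY is inactive.
Required activator QilY is absent, so *dulC* is not transcribed.
So DulC is not produced.
Norleucine is absent, so TemG is active.
Activator TemG is present, so *jovN* is transcribed.
→ *jovN* is ON.
Maltulose is absent, so KepA is active.
MoO₄²⁻ is present, so VelF is inactive.
ppGpp is absent, so PexP is inactive.
Required activator VelF is absent, so *nolT* is not transcribed.
So NolT is not produced.
No repressor is bound and KepA is active, so *ulmH* is transcribed.
→ *ulmH* is ON.
Citrulline is present, so OrvA is active.
No repressor is bound and OrvA is active, so *kepQ* is transcribed.
→ *kepQ* is ON.
Cellobiose is absent, so RudJ is active.
Shikimate is absent, so RudB is inactive.
No repressor is bound and RudJ is active, so *oxaX* is transcribed.
→ *oxaX* is ON.
5 of the 5 genes are transcribed.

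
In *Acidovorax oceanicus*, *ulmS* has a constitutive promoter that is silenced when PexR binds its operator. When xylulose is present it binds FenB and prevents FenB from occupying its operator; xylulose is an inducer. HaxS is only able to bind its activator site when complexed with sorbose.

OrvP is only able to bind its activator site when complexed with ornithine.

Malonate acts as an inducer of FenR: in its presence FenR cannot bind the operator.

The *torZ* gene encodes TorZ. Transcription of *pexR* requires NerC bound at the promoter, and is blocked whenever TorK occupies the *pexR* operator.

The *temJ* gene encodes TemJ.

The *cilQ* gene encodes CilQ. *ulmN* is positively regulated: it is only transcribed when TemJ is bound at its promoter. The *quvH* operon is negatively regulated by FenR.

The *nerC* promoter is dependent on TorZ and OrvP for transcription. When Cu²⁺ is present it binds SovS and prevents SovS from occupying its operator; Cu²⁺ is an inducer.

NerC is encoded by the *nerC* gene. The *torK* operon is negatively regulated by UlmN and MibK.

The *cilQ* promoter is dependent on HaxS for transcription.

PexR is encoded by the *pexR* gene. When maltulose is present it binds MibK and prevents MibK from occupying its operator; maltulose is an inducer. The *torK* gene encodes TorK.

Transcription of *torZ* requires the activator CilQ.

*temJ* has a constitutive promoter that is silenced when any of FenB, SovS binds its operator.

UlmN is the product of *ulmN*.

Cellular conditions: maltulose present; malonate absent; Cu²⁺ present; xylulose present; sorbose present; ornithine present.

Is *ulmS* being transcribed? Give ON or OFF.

Xylulose is present, so FenB is inactive.
Cu²⁺ is present, so SovS is inactive.
With no repressor bound, *temJ* is transcribed.
So TemJ is produced and active.
No repressor is bound and TemJ is active, so *ulmN* is transcribed.
So UlmN is produced and active.
Maltulose is present, so MibK is inactive.
With repressor UlmN bound, *torK* is not transcribed.
So TorK is not produced.
Sorbose is present, so HaxS is active.
No repressor is bound and HaxS is active, so *cilQ* is transcribed.
So CilQ is produced and active.
No repressor is bound and CilQ is active, so *torZ* is transcribed.
So TorZ is produced and active.
Ornithine is present, so OrvP is active.
No repressor is bound and TorZ and OrvP are active, so *nerC* is transcribed.
So NerC is produced and active.
No repressor is bound and NerC is active, so *pexR* is transcribed.
So PexR is produced and active.
With repressor PexR bound, *ulmS* is not transcribed.

OFF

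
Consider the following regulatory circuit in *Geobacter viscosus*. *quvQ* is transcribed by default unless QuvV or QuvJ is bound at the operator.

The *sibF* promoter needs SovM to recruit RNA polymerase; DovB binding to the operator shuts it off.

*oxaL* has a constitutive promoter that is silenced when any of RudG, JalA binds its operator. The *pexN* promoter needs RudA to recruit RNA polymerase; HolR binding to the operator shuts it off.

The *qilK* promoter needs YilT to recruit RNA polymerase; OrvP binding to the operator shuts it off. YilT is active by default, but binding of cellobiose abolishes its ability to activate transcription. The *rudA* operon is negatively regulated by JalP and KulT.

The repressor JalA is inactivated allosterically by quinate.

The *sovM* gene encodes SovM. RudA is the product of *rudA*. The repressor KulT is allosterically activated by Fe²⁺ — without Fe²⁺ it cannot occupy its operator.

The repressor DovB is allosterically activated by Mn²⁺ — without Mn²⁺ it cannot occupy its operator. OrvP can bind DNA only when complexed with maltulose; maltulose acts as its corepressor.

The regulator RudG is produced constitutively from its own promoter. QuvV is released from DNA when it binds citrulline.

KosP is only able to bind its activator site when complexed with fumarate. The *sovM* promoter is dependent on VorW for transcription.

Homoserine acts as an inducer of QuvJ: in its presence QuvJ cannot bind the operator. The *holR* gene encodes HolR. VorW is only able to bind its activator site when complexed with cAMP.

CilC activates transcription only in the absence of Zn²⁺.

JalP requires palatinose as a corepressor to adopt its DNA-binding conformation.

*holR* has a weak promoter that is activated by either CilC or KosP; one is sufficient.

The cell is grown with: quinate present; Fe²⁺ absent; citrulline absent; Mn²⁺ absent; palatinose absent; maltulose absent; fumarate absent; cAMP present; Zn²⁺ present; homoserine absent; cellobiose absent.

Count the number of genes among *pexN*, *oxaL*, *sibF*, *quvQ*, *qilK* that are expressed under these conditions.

3

Zn²⁺ is present, so CilC is inactive.
Fumarate is absent, so KosP is inactive.
No activator is available at the *holR* promoter, so *holR* is not transcribed.
So HolR is not produced.
Palatinose is absent, so JalP is inactive.
Fe²⁺ is absent, so KulT is inactive.
With no repressor bound, *rudA* is transcribed.
So RudA is produced and active.
No repressor is bound and RudA is active, so *pexN* is transcribed.
→ *pexN* is ON.
RudG is produced constitutively and is active.
Quinate is present, so JalA is inactive.
With repressor RudG bound, *oxaL* is not transcribed.
→ *oxaL* is OFF.
Mn²⁺ is absent, so DovB is inactive.
cAMP is present, so VorW is active.
No repressor is bound and VorW is active, so *sovM* is transcribed.
So SovM is produced and active.
No repressor is bound and SovM is active, so *sibF* is transcribed.
→ *sibF* is ON.
Citrulline is absent, so QuvV is active.
Homoserine is absent, so QuvJ is active.
With repressor QuvV bound, *quvQ* is not transcribed.
→ *quvQ* is OFF.
Maltulose is absent, so OrvP is inactive.
Cellobiose is absent, so YilT is active.
No repressor is bound and YilT is active, so *qilK* is transcribed.
→ *qilK* is ON.
3 of the 5 genes are transcribed.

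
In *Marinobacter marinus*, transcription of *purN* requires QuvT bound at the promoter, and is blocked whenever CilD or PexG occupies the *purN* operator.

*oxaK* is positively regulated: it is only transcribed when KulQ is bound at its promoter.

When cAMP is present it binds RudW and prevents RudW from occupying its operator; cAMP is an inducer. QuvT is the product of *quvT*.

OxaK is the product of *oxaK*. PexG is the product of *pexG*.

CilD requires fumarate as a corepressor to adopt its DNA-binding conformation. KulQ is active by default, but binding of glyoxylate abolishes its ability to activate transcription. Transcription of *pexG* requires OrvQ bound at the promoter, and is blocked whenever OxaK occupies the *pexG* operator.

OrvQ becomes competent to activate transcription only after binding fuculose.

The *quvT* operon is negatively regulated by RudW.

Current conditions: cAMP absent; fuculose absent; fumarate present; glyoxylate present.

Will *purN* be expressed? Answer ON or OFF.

Fumarate is present, so CilD is active.
Fuculose is absent, so OrvQ is inactive.
Glyoxylate is present, so KulQ is inactive.
Required activator KulQ is absent, so *oxaK* is not transcribed.
So OxaK is not produced.
Required activator OrvQ is absent, so *pexG* is not transcribed.
So PexG is not produced.
cAMP is absent, so RudW is active.
With repressor RudW bound, *quvT* is not transcribed.
So QuvT is not produced.
With repressor CilD bound, *purN* is not transcribed.

OFF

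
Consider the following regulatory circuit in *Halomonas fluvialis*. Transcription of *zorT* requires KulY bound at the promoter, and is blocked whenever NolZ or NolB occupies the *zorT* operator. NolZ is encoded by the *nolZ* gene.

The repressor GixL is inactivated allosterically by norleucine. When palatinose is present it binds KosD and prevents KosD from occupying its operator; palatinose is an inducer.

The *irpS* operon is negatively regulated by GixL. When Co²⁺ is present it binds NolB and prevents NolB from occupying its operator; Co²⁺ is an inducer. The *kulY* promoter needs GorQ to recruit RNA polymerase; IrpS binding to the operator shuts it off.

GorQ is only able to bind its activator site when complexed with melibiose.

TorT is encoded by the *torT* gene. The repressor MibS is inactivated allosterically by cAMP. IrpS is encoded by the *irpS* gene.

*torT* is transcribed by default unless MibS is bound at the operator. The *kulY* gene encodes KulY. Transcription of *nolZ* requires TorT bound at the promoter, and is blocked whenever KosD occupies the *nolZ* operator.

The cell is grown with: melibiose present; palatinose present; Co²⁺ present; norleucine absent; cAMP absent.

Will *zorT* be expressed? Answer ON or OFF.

Melibiose is present, so GorQ is active.
Norleucine is absent, so GixL is active.
With repressor GixL bound, *irpS* is not transcribed.
So IrpS is not produced.
No repressor is bound and GorQ is active, so *kulY* is transcribed.
So KulY is produced and active.
cAMP is absent, so MibS is active.
With repressor MibS bound, *torT* is not transcribed.
So TorT is not produced.
Palatinose is present, so KosD is inactive.
Required activator TorT is absent, so *nolZ* is not transcribed.
So NolZ is not produced.
Co²⁺ is present, so NolB is inactive.
No repressor is bound and KulY is active, so *zorT* is transcribed.

ON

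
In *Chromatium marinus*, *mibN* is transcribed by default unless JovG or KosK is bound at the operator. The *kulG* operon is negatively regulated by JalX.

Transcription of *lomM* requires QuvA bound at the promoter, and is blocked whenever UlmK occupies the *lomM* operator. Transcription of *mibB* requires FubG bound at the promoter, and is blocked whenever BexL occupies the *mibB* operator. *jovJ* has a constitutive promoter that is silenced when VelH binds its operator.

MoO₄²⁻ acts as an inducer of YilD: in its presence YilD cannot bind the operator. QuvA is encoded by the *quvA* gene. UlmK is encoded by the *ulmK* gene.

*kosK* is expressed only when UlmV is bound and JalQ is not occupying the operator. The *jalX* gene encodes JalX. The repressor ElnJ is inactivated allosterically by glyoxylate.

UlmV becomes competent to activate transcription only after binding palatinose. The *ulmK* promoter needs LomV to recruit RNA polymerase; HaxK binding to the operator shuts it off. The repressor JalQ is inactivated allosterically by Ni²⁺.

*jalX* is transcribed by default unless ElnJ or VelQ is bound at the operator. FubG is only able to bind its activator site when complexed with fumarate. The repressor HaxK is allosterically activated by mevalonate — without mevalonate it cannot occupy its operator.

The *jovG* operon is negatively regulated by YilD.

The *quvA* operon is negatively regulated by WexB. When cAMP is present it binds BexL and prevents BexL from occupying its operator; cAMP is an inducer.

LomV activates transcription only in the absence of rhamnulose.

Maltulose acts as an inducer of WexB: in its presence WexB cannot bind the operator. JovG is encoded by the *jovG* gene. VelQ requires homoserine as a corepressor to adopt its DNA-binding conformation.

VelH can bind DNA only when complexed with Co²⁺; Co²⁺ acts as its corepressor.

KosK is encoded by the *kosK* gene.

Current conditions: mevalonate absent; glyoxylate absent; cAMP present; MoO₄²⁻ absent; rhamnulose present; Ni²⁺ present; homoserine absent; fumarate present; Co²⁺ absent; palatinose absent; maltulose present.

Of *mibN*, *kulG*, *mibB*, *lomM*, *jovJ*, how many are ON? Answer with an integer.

MoO₄²⁻ is absent, so YilD is active.
With repressor YilD bound, *jovG* is not transcribed.
So JovG is not produced.
Ni²⁺ is present, so JalQ is inactive.
Palatinose is absent, so UlmV is inactive.
Required activator UlmV is absent, so *kosK* is not transcribed.
So KosK is not produced.
With no repressor bound, *mibN* is transcribed.
→ *mibN* is ON.
Glyoxylate is absent, so ElnJ is active.
Homoserine is absent, so VelQ is inactive.
With repressor ElnJ bound, *jalX* is not transcribed.
So JalX is not produced.
With no repressor bound, *kulG* is transcribed.
→ *kulG* is ON.
Fumarate is present, so FubG is active.
cAMP is present, so BexL is inactive.
No repressor is bound and FubG is active, so *mibB* is transcribed.
→ *mibB* is ON.
Rhamnulose is present, so LomV is inactive.
Mevalonate is absent, so HaxK is inactive.
Required activator LomV is absent, so *ulmK* is not transcribed.
So UlmK is not produced.
Maltulose is present, so WexB is inactive.
With no repressor bound, *quvA* is transcribed.
So QuvA is produced and active.
No repressor is bound and QuvA is active, so *lomM* is transcribed.
→ *lomM* is ON.
Co²⁺ is absent, so VelH is inactive.
With no repressor bound, *jovJ* is transcribed.
→ *jovJ* is ON.
5 of the 5 genes are transcribed.

5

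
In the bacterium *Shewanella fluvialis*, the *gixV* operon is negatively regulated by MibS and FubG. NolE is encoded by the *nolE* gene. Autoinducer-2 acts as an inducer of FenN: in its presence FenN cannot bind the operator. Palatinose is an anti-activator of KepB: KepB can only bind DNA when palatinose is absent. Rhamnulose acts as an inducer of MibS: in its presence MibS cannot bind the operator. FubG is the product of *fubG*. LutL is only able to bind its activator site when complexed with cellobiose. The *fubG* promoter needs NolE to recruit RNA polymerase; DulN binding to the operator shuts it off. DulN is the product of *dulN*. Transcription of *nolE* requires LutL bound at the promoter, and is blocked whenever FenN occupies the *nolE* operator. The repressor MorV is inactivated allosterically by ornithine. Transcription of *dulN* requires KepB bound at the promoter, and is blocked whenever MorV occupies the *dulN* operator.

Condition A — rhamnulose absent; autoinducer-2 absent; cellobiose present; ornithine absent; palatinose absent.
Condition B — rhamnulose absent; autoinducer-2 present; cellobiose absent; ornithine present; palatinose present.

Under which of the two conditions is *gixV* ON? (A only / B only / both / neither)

neither

Condition A:
Rhamnulose is absent, so MibS is active.
Autoinducer-2 is absent, so FenN is active.
Cellobiose is present, so LutL is active.
With repressor FenN bound, *nolE* is not transcribed.
So NolE is not produced.
Ornithine is absent, so MorV is active.
Palatinose is absent, so KepB is active.
With repressor MorV bound, *dulN* is not transcribed.
So DulN is not produced.
Required activator NolE is absent, so *fubG* is not transcribed.
So FubG is not produced.
With repressor MibS bound, *gixV* is not transcribed.
→ *gixV* is OFF in A.
Condition B:
Rhamnulose is absent, so MibS is active.
Autoinducer-2 is present, so FenN is inactive.
Cellobiose is absent, so LutL is inactive.
Required activator LutL is absent, so *nolE* is not transcribed.
So NolE is not produced.
Ornithine is present, so MorV is inactive.
Palatinose is present, so KepB is inactive.
Required activator KepB is absent, so *dulN* is not transcribed.
So DulN is not produced.
Required activator NolE is absent, so *fubG* is not transcribed.
So FubG is not produced.
With repressor MibS bound, *gixV* is not transcribed.
→ *gixV* is OFF in B.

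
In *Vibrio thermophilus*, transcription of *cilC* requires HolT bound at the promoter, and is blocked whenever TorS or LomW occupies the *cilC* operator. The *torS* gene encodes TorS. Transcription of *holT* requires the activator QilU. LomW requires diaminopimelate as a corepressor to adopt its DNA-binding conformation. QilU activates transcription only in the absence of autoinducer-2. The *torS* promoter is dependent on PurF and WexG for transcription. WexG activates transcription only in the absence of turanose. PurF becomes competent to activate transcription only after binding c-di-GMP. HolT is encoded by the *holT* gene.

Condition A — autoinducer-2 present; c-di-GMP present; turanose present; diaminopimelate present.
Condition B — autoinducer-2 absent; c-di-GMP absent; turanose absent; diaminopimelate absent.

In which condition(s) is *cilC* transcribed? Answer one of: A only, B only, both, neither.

Condition A:
Autoinducer-2 is present, so QilU is inactive.
Required activator QilU is absent, so *holT* is not transcribed.
So HolT is not produced.
c-di-GMP is present, so PurF is active.
Turanose is present, so WexG is inactive.
Required activator WexG is absent, so *torS* is not transcribed.
So TorS is not produced.
Diaminopimelate is present, so LomW is active.
With repressor LomW bound, *cilC* is not transcribed.
→ *cilC* is OFF in A.
Condition B:
Autoinducer-2 is absent, so QilU is active.
No repressor is bound and QilU is active, so *holT* is transcribed.
So HolT is produced and active.
c-di-GMP is absent, so PurF is inactive.
Turanose is absent, so WexG is active.
Required activator PurF is absent, so *torS* is not transcribed.
So TorS is not produced.
Diaminopimelate is absent, so LomW is inactive.
No repressor is bound and HolT is active, so *cilC* is transcribed.
→ *cilC* is ON in B.

B only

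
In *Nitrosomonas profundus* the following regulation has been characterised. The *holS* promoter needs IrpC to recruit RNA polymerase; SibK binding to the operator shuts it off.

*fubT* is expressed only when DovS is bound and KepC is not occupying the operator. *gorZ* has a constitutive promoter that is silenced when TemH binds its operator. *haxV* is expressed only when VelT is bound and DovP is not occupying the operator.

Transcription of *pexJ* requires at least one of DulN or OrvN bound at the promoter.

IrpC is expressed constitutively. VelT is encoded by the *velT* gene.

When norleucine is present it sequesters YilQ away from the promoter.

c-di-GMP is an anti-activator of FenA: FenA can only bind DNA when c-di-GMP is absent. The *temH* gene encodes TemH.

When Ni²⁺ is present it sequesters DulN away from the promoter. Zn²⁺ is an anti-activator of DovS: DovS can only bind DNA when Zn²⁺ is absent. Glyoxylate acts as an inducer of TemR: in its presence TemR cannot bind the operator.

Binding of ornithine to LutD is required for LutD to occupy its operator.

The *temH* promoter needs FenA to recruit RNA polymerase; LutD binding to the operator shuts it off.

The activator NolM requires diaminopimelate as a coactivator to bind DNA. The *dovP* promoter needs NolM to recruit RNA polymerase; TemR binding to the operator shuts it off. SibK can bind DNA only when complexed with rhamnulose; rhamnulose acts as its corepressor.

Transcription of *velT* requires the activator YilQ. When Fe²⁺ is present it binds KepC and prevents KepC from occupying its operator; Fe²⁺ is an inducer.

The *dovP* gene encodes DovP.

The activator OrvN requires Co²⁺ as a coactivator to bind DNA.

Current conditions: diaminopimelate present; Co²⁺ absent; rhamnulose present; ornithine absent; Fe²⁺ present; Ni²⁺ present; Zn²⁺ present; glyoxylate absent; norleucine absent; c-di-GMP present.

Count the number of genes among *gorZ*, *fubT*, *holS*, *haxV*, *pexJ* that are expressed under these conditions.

c-di-GMP is present, so FenA is inactive.
Ornithine is absent, so LutD is inactive.
Required activator FenA is absent, so *temH* is not transcribed.
So TemH is not produced.
With no repressor bound, *gorZ* is transcribed.
→ *gorZ* is ON.
Zn²⁺ is present, so DovS is inactive.
Fe²⁺ is present, so KepC is inactive.
Required activator DovS is absent, so *fubT* is not transcribed.
→ *fubT* is OFF.
Rhamnulose is present, so SibK is active.
IrpC is produced constitutively and is active.
With repressor SibK bound, *holS* is not transcribed.
→ *holS* is OFF.
Norleucine is absent, so YilQ is active.
No repressor is bound and YilQ is active, so *velT* is transcribed.
So VelT is produced and active.
Glyoxylate is absent, so TemR is active.
Diaminopimelate is present, so NolM is active.
With repressor TemR bound, *dovP* is not transcribed.
So DovP is not produced.
No repressor is bound and VelT is active, so *haxV* is transcribed.
→ *haxV* is ON.
Ni²⁺ is present, so DulN is inactive.
Co²⁺ is absent, so OrvN is inactive.
No activator is available at the *pexJ* promoter, so *pexJ* is not transcribed.
→ *pexJ* is OFF.
2 of the 5 genes are transcribed.

2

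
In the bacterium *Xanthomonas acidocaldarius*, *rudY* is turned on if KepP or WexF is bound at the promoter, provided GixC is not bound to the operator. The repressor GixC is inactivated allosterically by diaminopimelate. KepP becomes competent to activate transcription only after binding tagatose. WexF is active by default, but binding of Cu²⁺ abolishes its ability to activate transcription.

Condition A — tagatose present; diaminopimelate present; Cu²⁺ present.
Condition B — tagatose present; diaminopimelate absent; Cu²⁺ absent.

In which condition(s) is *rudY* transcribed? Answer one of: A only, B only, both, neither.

A only

Condition A:
Tagatose is present, so KepP is active.
Diaminopimelate is present, so GixC is inactive.
Cu²⁺ is present, so WexF is inactive.
Activator KepP is present, so *rudY* is transcribed.
→ *rudY* is ON in A.
Condition B:
Tagatose is present, so KepP is active.
Diaminopimelate is absent, so GixC is active.
Cu²⁺ is absent, so WexF is active.
With repressor GixC bound, *rudY* is not transcribed.
→ *rudY* is OFF in B.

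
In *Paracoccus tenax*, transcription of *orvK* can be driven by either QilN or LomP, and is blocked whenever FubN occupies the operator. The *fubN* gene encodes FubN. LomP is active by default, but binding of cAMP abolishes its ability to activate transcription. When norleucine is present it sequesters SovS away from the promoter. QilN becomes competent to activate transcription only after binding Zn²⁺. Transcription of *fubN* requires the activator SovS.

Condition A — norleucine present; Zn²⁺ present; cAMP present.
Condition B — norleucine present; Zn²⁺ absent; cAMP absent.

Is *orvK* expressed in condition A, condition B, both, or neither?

Condition A:
Norleucine is present, so SovS is inactive.
Required activator SovS is absent, so *fubN* is not transcribed.
So FubN is not produced.
Zn²⁺ is present, so QilN is active.
cAMP is present, so LomP is inactive.
Activator QilN is present, so *orvK* is transcribed.
→ *orvK* is ON in A.
Condition B:
Norleucine is present, so SovS is inactive.
Required activator SovS is absent, so *fubN* is not transcribed.
So FubN is not produced.
Zn²⁺ is absent, so QilN is inactive.
cAMP is absent, so LomP is active.
Activator LomP is present, so *orvK* is transcribed.
→ *orvK* is ON in B.

both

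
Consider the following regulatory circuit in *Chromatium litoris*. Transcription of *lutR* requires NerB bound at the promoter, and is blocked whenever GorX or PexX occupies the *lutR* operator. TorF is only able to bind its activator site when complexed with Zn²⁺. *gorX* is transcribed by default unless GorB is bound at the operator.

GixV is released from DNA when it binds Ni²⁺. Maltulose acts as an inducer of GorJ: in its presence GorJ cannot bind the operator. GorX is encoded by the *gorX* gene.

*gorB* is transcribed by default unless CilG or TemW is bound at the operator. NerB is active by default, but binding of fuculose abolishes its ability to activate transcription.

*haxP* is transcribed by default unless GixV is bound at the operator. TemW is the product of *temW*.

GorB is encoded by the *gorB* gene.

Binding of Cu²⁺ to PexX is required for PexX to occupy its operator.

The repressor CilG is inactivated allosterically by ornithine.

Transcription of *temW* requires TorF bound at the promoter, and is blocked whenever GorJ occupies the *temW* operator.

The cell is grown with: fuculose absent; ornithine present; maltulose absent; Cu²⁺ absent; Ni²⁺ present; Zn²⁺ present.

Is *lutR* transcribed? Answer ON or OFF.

Ornithine is present, so CilG is inactive.
Zn²⁺ is present, so TorF is active.
Maltulose is absent, so GorJ is active.
With repressor GorJ bound, *temW* is not transcribed.
So TemW is not produced.
With no repressor bound, *gorB* is transcribed.
So GorB is produced and active.
With repressor GorB bound, *gorX* is not transcribed.
So GorX is not produced.
Fuculose is absent, so NerB is active.
Cu²⁺ is absent, so PexX is inactive.
No repressor is bound and NerB is active, so *lutR* is transcribed.

ON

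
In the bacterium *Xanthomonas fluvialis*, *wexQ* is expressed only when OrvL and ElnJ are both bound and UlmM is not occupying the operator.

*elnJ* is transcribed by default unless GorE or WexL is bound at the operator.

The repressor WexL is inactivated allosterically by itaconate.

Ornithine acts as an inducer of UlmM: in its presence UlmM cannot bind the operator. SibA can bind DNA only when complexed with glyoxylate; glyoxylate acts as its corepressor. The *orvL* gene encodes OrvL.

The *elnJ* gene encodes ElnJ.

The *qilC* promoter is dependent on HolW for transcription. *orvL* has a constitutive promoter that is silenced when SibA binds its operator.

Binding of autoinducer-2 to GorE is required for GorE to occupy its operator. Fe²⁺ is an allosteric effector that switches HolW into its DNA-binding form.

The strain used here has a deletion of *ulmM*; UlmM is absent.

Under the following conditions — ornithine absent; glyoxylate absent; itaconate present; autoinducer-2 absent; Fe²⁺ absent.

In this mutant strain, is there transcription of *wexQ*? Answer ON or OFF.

UlmM is non-functional in this strain, so it has no effect.
Glyoxylate is absent, so SibA is inactive.
With no repressor bound, *orvL* is transcribed.
So OrvL is produced and active.
Autoinducer-2 is absent, so GorE is inactive.
Itaconate is present, so WexL is inactive.
With no repressor bound, *elnJ* is transcribed.
So ElnJ is produced and active.
No repressor is bound and OrvL and ElnJ are active, so *wexQ* is transcribed.

ON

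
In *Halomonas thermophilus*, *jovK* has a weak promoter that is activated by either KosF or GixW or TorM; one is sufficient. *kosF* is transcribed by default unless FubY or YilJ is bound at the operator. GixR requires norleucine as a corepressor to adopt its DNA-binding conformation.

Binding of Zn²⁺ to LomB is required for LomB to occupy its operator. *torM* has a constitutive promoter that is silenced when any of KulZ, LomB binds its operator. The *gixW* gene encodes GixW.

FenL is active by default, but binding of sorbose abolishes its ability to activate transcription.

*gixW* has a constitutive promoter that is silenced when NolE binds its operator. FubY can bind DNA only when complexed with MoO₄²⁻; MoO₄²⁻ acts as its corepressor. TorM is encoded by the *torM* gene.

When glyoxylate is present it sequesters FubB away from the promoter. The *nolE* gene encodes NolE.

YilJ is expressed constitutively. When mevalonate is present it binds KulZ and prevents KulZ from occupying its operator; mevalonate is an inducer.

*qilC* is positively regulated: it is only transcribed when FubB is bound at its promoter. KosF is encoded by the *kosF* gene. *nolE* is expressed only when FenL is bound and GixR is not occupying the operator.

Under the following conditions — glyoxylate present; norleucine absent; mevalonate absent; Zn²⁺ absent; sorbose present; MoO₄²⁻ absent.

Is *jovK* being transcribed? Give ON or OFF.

ON

MoO₄²⁻ is absent, so FubY is inactive.
YilJ is produced constitutively and is active.
With repressor YilJ bound, *kosF* is not transcribed.
So KosF is not produced.
Sorbose is present, so FenL is inactive.
Norleucine is absent, so GixR is inactive.
Required activator FenL is absent, so *nolE* is not transcribed.
So NolE is not produced.
With no repressor bound, *gixW* is transcribed.
So GixW is produced and active.
Mevalonate is absent, so KulZ is active.
Zn²⁺ is absent, so LomB is inactive.
With repressor KulZ bound, *torM* is not transcribed.
So TorM is not produced.
Activator GixW is present, so *jovK* is transcribed.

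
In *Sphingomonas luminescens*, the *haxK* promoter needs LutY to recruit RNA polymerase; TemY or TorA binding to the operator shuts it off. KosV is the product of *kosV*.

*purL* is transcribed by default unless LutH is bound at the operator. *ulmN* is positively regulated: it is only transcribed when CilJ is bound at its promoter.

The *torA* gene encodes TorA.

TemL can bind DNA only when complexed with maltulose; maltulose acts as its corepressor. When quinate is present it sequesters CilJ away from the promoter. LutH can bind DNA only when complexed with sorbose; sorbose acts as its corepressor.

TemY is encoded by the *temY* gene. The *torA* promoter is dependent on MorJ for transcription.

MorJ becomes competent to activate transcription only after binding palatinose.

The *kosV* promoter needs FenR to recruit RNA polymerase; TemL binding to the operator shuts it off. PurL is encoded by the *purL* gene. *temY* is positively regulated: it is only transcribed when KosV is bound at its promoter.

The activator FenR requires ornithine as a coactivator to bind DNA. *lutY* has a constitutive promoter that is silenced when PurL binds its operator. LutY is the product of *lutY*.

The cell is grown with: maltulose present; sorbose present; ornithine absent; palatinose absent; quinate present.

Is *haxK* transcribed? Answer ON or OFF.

Maltulose is present, so TemL is active.
Ornithine is absent, so FenR is inactive.
With repressor TemL bound, *kosV* is not transcribed.
So KosV is not produced.
Required activator KosV is absent, so *temY* is not transcribed.
So TemY is not produced.
Palatinose is absent, so MorJ is inactive.
Required activator MorJ is absent, so *torA* is not transcribed.
So TorA is not produced.
Sorbose is present, so LutH is active.
With repressor LutH bound, *purL* is not transcribed.
So PurL is not produced.
With no repressor bound, *lutY* is transcribed.
So LutY is produced and active.
No repressor is bound and LutY is active, so *haxK* is transcribed.

ON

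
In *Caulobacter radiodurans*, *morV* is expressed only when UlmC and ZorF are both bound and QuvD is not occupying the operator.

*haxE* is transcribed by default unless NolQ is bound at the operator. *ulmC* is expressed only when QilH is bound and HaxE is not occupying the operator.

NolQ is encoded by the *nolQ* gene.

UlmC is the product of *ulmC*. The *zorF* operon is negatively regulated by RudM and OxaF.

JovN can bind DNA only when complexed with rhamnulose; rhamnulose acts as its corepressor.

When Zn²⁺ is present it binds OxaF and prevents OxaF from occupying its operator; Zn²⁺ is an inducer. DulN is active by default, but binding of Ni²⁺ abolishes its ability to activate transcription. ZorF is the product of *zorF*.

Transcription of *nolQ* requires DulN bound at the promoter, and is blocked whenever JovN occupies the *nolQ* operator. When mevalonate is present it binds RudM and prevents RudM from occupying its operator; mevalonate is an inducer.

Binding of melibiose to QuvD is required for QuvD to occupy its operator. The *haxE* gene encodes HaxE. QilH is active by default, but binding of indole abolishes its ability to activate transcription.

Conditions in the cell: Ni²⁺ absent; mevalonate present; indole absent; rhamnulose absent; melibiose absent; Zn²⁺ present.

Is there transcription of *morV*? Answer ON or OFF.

Melibiose is absent, so QuvD is inactive.
Indole is absent, so QilH is active.
Ni²⁺ is absent, so DulN is active.
Rhamnulose is absent, so JovN is inactive.
No repressor is bound and DulN is active, so *nolQ* is transcribed.
So NolQ is produced and active.
With repressor NolQ bound, *haxE* is not transcribed.
So HaxE is not produced.
No repressor is bound and QilH is active, so *ulmC* is transcribed.
So UlmC is produced and active.
Mevalonate is present, so RudM is inactive.
Zn²⁺ is present, so OxaF is inactive.
With no repressor bound, *zorF* is transcribed.
So ZorF is produced and active.
No repressor is bound and UlmC and ZorF are active, so *morV* is transcribed.

ON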